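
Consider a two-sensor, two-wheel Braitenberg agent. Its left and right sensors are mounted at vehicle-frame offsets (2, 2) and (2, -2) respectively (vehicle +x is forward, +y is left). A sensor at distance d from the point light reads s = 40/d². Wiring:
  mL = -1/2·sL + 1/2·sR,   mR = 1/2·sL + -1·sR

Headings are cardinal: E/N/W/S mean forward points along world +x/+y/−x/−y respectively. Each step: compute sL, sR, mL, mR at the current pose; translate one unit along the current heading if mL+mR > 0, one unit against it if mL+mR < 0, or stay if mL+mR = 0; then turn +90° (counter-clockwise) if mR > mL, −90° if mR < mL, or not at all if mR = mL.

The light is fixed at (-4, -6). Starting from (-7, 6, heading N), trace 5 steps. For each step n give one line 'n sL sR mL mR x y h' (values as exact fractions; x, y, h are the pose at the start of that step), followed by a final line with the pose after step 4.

n=0: pose=(-7,6,N); sL=40/221, sR=40/197; mL=480/43537, mR=-4900/43537; mL+mR=-20/197 → advance -1; mR−mL=-5380/43537 → turn -1·90°
n=1: pose=(-7,5,E); sL=4/17, sR=20/41; mL=88/697, mR=-258/697; mL+mR=-10/41 → advance -1; mR−mL=-346/697 → turn -1·90°
n=2: pose=(-8,5,S); sL=8/17, sR=40/117; mL=-128/1989, mR=-212/1989; mL+mR=-20/117 → advance -1; mR−mL=-28/663 → turn -1·90°
n=3: pose=(-8,6,W); sL=5/17, sR=5/29; mL=-30/493, mR=-25/986; mL+mR=-5/58 → advance -1; mR−mL=35/986 → turn +1·90°
n=4: pose=(-7,6,S); sL=40/101, sR=8/25; mL=-96/2525, mR=-308/2525; mL+mR=-4/25 → advance -1; mR−mL=-212/2525 → turn -1·90°

0 40/221 40/197 480/43537 -4900/43537 -7 6 N
1 4/17 20/41 88/697 -258/697 -7 5 E
2 8/17 40/117 -128/1989 -212/1989 -8 5 S
3 5/17 5/29 -30/493 -25/986 -8 6 W
4 40/101 8/25 -96/2525 -308/2525 -7 6 S
final -7 7 W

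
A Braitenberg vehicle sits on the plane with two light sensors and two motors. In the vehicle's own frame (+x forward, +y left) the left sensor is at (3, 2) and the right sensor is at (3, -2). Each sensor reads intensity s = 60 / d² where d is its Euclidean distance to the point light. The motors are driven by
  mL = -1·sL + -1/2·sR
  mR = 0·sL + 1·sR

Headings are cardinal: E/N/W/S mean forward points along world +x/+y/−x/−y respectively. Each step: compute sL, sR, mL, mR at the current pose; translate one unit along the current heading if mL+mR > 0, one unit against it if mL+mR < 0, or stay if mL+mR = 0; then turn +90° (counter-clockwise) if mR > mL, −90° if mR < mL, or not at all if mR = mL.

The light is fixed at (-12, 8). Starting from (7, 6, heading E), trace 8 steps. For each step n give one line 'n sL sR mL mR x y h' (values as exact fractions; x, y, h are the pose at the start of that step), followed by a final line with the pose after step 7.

n=0: pose=(7,6,E); sL=15/121, sR=3/25; mL=-1113/6050, mR=3/25; mL+mR=-387/6050 → advance -1; mR−mL=1839/6050 → turn +1·90°
n=1: pose=(6,6,N); sL=60/257, sR=60/401; mL=-31770/103057, mR=60/401; mL+mR=-16350/103057 → advance -1; mR−mL=47190/103057 → turn +1·90°
n=2: pose=(6,5,W); sL=6/25, sR=30/113; mL=-1053/2825, mR=30/113; mL+mR=-303/2825 → advance -1; mR−mL=1803/2825 → turn +1·90°
n=3: pose=(7,5,S); sL=20/159, sR=12/65; mL=-2254/10335, mR=12/65; mL+mR=-346/10335 → advance -1; mR−mL=4162/10335 → turn +1·90°
n=4: pose=(7,6,E); sL=15/121, sR=3/25; mL=-1113/6050, mR=3/25; mL+mR=-387/6050 → advance -1; mR−mL=1839/6050 → turn +1·90°
n=5: pose=(6,6,N); sL=60/257, sR=60/401; mL=-31770/103057, mR=60/401; mL+mR=-16350/103057 → advance -1; mR−mL=47190/103057 → turn +1·90°
n=6: pose=(6,5,W); sL=6/25, sR=30/113; mL=-1053/2825, mR=30/113; mL+mR=-303/2825 → advance -1; mR−mL=1803/2825 → turn +1·90°
n=7: pose=(7,5,S); sL=20/159, sR=12/65; mL=-2254/10335, mR=12/65; mL+mR=-346/10335 → advance -1; mR−mL=4162/10335 → turn +1·90°

0 15/121 3/25 -1113/6050 3/25 7 6 E
1 60/257 60/401 -31770/103057 60/401 6 6 N
2 6/25 30/113 -1053/2825 30/113 6 5 W
3 20/159 12/65 -2254/10335 12/65 7 5 S
4 15/121 3/25 -1113/6050 3/25 7 6 E
5 60/257 60/401 -31770/103057 60/401 6 6 N
6 6/25 30/113 -1053/2825 30/113 6 5 W
7 20/159 12/65 -2254/10335 12/65 7 5 S
final 7 6 E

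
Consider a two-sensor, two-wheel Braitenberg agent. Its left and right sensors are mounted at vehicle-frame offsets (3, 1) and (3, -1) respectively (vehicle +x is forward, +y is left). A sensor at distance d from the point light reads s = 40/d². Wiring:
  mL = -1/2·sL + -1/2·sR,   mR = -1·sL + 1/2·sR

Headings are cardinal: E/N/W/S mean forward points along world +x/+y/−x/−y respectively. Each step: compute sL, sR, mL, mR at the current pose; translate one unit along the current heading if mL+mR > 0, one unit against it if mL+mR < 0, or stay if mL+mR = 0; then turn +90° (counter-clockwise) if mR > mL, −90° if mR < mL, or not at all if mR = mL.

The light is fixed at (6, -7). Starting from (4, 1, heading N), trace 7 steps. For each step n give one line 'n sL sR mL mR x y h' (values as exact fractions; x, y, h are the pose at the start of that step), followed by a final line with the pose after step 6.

0 4/13 20/61 -252/793 -114/793 4 1 N
1 40/61 40/89 -3000/5429 -2340/5429 4 0 W
2 5/2 2 -9/4 -3/2 5 0 S
3 8/17 40/53 -552/901 -84/901 5 1 E
4 4/13 20/61 -252/793 -114/793 4 1 N
5 40/61 40/89 -3000/5429 -2340/5429 4 0 W
6 5/2 2 -9/4 -3/2 5 0 S
final 5 1 E

n=0: pose=(4,1,N); sL=4/13, sR=20/61; mL=-252/793, mR=-114/793; mL+mR=-6/13 → advance -1; mR−mL=138/793 → turn +1·90°
n=1: pose=(4,0,W); sL=40/61, sR=40/89; mL=-3000/5429, mR=-2340/5429; mL+mR=-60/61 → advance -1; mR−mL=660/5429 → turn +1·90°
n=2: pose=(5,0,S); sL=5/2, sR=2; mL=-9/4, mR=-3/2; mL+mR=-15/4 → advance -1; mR−mL=3/4 → turn +1·90°
n=3: pose=(5,1,E); sL=8/17, sR=40/53; mL=-552/901, mR=-84/901; mL+mR=-12/17 → advance -1; mR−mL=468/901 → turn +1·90°
n=4: pose=(4,1,N); sL=4/13, sR=20/61; mL=-252/793, mR=-114/793; mL+mR=-6/13 → advance -1; mR−mL=138/793 → turn +1·90°
n=5: pose=(4,0,W); sL=40/61, sR=40/89; mL=-3000/5429, mR=-2340/5429; mL+mR=-60/61 → advance -1; mR−mL=660/5429 → turn +1·90°
n=6: pose=(5,0,S); sL=5/2, sR=2; mL=-9/4, mR=-3/2; mL+mR=-15/4 → advance -1; mR−mL=3/4 → turn +1·90°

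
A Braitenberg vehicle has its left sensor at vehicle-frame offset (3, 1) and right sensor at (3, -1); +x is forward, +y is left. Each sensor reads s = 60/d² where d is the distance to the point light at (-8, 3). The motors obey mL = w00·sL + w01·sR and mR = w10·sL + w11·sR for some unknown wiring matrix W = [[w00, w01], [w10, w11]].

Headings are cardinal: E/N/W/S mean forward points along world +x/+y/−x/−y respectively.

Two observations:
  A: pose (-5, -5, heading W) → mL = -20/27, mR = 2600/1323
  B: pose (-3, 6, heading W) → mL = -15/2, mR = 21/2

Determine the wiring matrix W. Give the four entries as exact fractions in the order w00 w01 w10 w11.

obs A: pose=(-5,-5,W) → sL=20/27, sR=60/49, mL=-20/27, mR=2600/1323
obs B: pose=(-3,6,W) → sL=15/2, sR=3, mL=-15/2, mR=21/2
sensor matrix S = [[20/27, 60/49], [15/2, 3]]; det S = -3070/441
solve [mL_A; mL_B] = S·[w00; w01] and [mR_A; mR_B] = S·[w10; w11]:
  w00 = -1, w01 = 0, w10 = 1, w11 = 1

-1 0 1 1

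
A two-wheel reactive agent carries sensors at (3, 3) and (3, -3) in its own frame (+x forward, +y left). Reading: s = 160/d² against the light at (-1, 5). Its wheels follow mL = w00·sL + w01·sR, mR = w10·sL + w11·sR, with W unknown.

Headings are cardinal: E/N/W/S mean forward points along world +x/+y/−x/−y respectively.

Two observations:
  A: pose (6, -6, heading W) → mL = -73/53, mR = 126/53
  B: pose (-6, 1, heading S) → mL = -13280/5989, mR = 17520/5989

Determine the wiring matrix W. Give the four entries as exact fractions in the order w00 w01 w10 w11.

-1/2 -1/2 1/2 1

obs A: pose=(6,-6,W) → sL=40/53, sR=2, mL=-73/53, mR=126/53
obs B: pose=(-6,1,S) → sL=160/53, sR=160/113, mL=-13280/5989, mR=17520/5989
sensor matrix S = [[40/53, 2], [160/53, 160/113]]; det S = -29760/5989
solve [mL_A; mL_B] = S·[w00; w01] and [mR_A; mR_B] = S·[w10; w11]:
  w00 = -1/2, w01 = -1/2, w10 = 1/2, w11 = 1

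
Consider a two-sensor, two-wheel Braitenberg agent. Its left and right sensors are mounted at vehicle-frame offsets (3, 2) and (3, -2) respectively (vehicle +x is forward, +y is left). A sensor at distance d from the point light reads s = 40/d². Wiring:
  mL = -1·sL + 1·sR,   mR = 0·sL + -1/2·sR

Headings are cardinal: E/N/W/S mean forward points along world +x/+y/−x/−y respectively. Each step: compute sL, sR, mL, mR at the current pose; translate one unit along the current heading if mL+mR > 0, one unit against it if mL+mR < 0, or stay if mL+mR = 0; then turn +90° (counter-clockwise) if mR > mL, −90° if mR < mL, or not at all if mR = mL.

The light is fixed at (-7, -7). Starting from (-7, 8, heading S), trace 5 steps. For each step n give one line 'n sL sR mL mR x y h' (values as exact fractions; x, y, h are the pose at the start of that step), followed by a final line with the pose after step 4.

n=0: pose=(-7,8,S); sL=10/37, sR=10/37; mL=0, mR=-5/37; mL+mR=-5/37 → advance -1; mR−mL=-5/37 → turn -1·90°
n=1: pose=(-7,9,W); sL=8/41, sR=40/333; mL=-1024/13653, mR=-20/333; mL+mR=-1844/13653 → advance -1; mR−mL=68/4551 → turn +1·90°
n=2: pose=(-6,9,S); sL=20/89, sR=4/17; mL=16/1513, mR=-2/17; mL+mR=-162/1513 → advance -1; mR−mL=-194/1513 → turn -1·90°
n=3: pose=(-6,10,W); sL=40/229, sR=8/73; mL=-1088/16717, mR=-4/73; mL+mR=-2004/16717 → advance -1; mR−mL=172/16717 → turn +1·90°
n=4: pose=(-5,10,S); sL=10/53, sR=10/49; mL=40/2597, mR=-5/49; mL+mR=-225/2597 → advance -1; mR−mL=-305/2597 → turn -1·90°

0 10/37 10/37 0 -5/37 -7 8 S
1 8/41 40/333 -1024/13653 -20/333 -7 9 W
2 20/89 4/17 16/1513 -2/17 -6 9 S
3 40/229 8/73 -1088/16717 -4/73 -6 10 W
4 10/53 10/49 40/2597 -5/49 -5 10 S
final -5 11 W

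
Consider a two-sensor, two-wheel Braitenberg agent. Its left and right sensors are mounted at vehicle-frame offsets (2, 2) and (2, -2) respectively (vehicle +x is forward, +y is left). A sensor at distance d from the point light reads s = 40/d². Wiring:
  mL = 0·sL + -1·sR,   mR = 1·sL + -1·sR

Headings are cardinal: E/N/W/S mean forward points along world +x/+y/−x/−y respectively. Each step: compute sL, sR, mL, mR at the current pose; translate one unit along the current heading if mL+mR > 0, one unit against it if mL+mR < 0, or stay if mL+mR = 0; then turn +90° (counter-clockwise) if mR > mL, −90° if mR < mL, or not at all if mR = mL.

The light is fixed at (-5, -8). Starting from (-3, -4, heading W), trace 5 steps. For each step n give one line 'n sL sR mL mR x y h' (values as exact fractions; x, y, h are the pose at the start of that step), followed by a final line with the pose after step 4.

0 10 10/9 -10/9 80/9 -3 -4 W
1 40/13 8 -8 -64/13 -4 -4 S
2 20/29 20/9 -20/9 -400/261 -4 -3 E
3 40/53 40/53 -40/53 0 -5 -3 N
4 5 1 -1 4 -5 -4 W
final -6 -4 S

n=0: pose=(-3,-4,W); sL=10, sR=10/9; mL=-10/9, mR=80/9; mL+mR=70/9 → advance +1; mR−mL=10 → turn +1·90°
n=1: pose=(-4,-4,S); sL=40/13, sR=8; mL=-8, mR=-64/13; mL+mR=-168/13 → advance -1; mR−mL=40/13 → turn +1·90°
n=2: pose=(-4,-3,E); sL=20/29, sR=20/9; mL=-20/9, mR=-400/261; mL+mR=-980/261 → advance -1; mR−mL=20/29 → turn +1·90°
n=3: pose=(-5,-3,N); sL=40/53, sR=40/53; mL=-40/53, mR=0; mL+mR=-40/53 → advance -1; mR−mL=40/53 → turn +1·90°
n=4: pose=(-5,-4,W); sL=5, sR=1; mL=-1, mR=4; mL+mR=3 → advance +1; mR−mL=5 → turn +1·90°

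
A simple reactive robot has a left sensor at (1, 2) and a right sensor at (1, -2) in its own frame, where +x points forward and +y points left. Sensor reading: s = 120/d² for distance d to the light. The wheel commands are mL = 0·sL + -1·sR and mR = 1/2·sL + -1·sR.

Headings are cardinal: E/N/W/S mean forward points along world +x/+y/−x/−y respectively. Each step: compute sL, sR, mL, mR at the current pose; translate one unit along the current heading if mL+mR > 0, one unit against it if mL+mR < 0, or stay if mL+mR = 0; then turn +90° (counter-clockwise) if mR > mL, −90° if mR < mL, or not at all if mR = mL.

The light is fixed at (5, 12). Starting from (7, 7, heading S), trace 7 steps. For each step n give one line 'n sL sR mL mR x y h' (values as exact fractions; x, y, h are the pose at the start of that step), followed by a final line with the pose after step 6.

0 30/13 10/3 -10/3 -85/39 7 7 S
1 120/13 8/3 -8/3 76/39 7 8 E
2 12 20/3 -20/3 -2/3 6 8 N
3 120/49 40/3 -40/3 -1780/147 6 7 W
4 30/13 10/3 -10/3 -85/39 7 7 S
5 120/13 8/3 -8/3 76/39 7 8 E
6 12 20/3 -20/3 -2/3 6 8 N
final 6 7 W

n=0: pose=(7,7,S); sL=30/13, sR=10/3; mL=-10/3, mR=-85/39; mL+mR=-215/39 → advance -1; mR−mL=15/13 → turn +1·90°
n=1: pose=(7,8,E); sL=120/13, sR=8/3; mL=-8/3, mR=76/39; mL+mR=-28/39 → advance -1; mR−mL=60/13 → turn +1·90°
n=2: pose=(6,8,N); sL=12, sR=20/3; mL=-20/3, mR=-2/3; mL+mR=-22/3 → advance -1; mR−mL=6 → turn +1·90°
n=3: pose=(6,7,W); sL=120/49, sR=40/3; mL=-40/3, mR=-1780/147; mL+mR=-3740/147 → advance -1; mR−mL=60/49 → turn +1·90°
n=4: pose=(7,7,S); sL=30/13, sR=10/3; mL=-10/3, mR=-85/39; mL+mR=-215/39 → advance -1; mR−mL=15/13 → turn +1·90°
n=5: pose=(7,8,E); sL=120/13, sR=8/3; mL=-8/3, mR=76/39; mL+mR=-28/39 → advance -1; mR−mL=60/13 → turn +1·90°
n=6: pose=(6,8,N); sL=12, sR=20/3; mL=-20/3, mR=-2/3; mL+mR=-22/3 → advance -1; mR−mL=6 → turn +1·90°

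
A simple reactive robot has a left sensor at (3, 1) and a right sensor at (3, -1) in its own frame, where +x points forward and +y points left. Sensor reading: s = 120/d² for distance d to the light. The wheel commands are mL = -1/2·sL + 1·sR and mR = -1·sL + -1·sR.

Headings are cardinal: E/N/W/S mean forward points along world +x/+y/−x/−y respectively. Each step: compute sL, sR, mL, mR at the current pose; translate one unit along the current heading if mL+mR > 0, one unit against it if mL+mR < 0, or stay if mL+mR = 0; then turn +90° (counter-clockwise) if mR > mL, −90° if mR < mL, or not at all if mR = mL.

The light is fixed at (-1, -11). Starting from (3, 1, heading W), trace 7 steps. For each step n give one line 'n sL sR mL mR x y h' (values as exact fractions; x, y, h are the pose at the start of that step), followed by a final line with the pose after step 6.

n=0: pose=(3,1,W); sL=60/61, sR=12/17; mL=222/1037, mR=-1752/1037; mL+mR=-90/61 → advance -1; mR−mL=-1974/1037 → turn -1·90°
n=1: pose=(4,1,N); sL=120/241, sR=40/87; mL=4420/20967, mR=-20080/20967; mL+mR=-180/241 → advance -1; mR−mL=-24500/20967 → turn -1·90°
n=2: pose=(4,0,E); sL=15/26, sR=30/41; mL=945/2132, mR=-1395/1066; mL+mR=-45/52 → advance -1; mR−mL=-3735/2132 → turn -1·90°
n=3: pose=(3,0,S); sL=120/89, sR=120/73; mL=6300/6497, mR=-19440/6497; mL+mR=-180/89 → advance -1; mR−mL=-25740/6497 → turn -1·90°
n=4: pose=(3,1,W); sL=60/61, sR=12/17; mL=222/1037, mR=-1752/1037; mL+mR=-90/61 → advance -1; mR−mL=-1974/1037 → turn -1·90°
n=5: pose=(4,1,N); sL=120/241, sR=40/87; mL=4420/20967, mR=-20080/20967; mL+mR=-180/241 → advance -1; mR−mL=-24500/20967 → turn -1·90°
n=6: pose=(4,0,E); sL=15/26, sR=30/41; mL=945/2132, mR=-1395/1066; mL+mR=-45/52 → advance -1; mR−mL=-3735/2132 → turn -1·90°

0 60/61 12/17 222/1037 -1752/1037 3 1 W
1 120/241 40/87 4420/20967 -20080/20967 4 1 N
2 15/26 30/41 945/2132 -1395/1066 4 0 E
3 120/89 120/73 6300/6497 -19440/6497 3 0 S
4 60/61 12/17 222/1037 -1752/1037 3 1 W
5 120/241 40/87 4420/20967 -20080/20967 4 1 N
6 15/26 30/41 945/2132 -1395/1066 4 0 E
final 3 0 S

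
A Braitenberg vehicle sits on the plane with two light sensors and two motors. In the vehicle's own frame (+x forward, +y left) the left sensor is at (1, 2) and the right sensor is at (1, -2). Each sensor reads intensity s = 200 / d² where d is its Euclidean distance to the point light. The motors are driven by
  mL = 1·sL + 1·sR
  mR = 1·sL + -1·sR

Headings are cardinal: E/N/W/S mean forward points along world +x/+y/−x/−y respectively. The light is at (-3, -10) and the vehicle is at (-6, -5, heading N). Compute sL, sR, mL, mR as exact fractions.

200/61 200/37 19600/2257 -4800/2257

left sensor world pos  = (-8, -4); dL² = 61
right sensor world pos = (-4, -4); dR² = 37
sL = 200/61 = 200/61
sR = 200/37 = 200/37
mL = 1·sL + 1·sR = 19600/2257
mR = 1·sL + -1·sR = -4800/2257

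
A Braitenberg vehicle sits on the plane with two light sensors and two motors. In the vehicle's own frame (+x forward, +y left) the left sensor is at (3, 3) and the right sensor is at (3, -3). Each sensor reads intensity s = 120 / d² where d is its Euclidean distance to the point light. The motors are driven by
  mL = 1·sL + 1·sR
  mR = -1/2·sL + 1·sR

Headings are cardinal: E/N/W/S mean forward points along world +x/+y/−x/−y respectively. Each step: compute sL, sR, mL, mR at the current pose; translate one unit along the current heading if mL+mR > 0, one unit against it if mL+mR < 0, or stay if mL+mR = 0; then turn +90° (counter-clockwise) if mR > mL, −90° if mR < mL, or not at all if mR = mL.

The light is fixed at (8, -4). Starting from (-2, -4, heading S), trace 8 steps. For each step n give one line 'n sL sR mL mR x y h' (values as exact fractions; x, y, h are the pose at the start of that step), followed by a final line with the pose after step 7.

0 60/29 60/89 7080/2581 -930/2581 -2 -4 S
1 24/37 120/173 8592/6401 2364/6401 -2 -5 W
2 3/5 30/17 201/85 249/170 -3 -5 N
3 120/73 120/73 240/73 60/73 -3 -4 E
4 60/29 60/89 7080/2581 -930/2581 -2 -4 S
5 24/37 120/173 8592/6401 2364/6401 -2 -5 W
6 3/5 30/17 201/85 249/170 -3 -5 N
7 120/73 120/73 240/73 60/73 -3 -4 E
final -2 -4 S

n=0: pose=(-2,-4,S); sL=60/29, sR=60/89; mL=7080/2581, mR=-930/2581; mL+mR=6150/2581 → advance +1; mR−mL=-90/29 → turn -1·90°
n=1: pose=(-2,-5,W); sL=24/37, sR=120/173; mL=8592/6401, mR=2364/6401; mL+mR=10956/6401 → advance +1; mR−mL=-36/37 → turn -1·90°
n=2: pose=(-3,-5,N); sL=3/5, sR=30/17; mL=201/85, mR=249/170; mL+mR=651/170 → advance +1; mR−mL=-9/10 → turn -1·90°
n=3: pose=(-3,-4,E); sL=120/73, sR=120/73; mL=240/73, mR=60/73; mL+mR=300/73 → advance +1; mR−mL=-180/73 → turn -1·90°
n=4: pose=(-2,-4,S); sL=60/29, sR=60/89; mL=7080/2581, mR=-930/2581; mL+mR=6150/2581 → advance +1; mR−mL=-90/29 → turn -1·90°
n=5: pose=(-2,-5,W); sL=24/37, sR=120/173; mL=8592/6401, mR=2364/6401; mL+mR=10956/6401 → advance +1; mR−mL=-36/37 → turn -1·90°
n=6: pose=(-3,-5,N); sL=3/5, sR=30/17; mL=201/85, mR=249/170; mL+mR=651/170 → advance +1; mR−mL=-9/10 → turn -1·90°
n=7: pose=(-3,-4,E); sL=120/73, sR=120/73; mL=240/73, mR=60/73; mL+mR=300/73 → advance +1; mR−mL=-180/73 → turn -1·90°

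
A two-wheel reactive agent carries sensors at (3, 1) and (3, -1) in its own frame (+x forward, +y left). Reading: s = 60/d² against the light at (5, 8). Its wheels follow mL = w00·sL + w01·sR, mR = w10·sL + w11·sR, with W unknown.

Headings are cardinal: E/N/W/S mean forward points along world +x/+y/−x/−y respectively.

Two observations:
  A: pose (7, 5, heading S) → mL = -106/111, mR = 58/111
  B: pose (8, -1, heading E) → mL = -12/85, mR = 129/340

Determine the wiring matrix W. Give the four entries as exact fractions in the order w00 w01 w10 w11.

obs A: pose=(7,5,S) → sL=4/3, sR=60/37, mL=-106/111, mR=58/111
obs B: pose=(8,-1,E) → sL=3/5, sR=15/34, mL=-12/85, mR=129/340
sensor matrix S = [[4/3, 60/37], [3/5, 15/34]]; det S = -242/629
solve [mL_A; mL_B] = S·[w00; w01] and [mR_A; mR_B] = S·[w10; w11]:
  w00 = 1/2, w01 = -1, w10 = 1, w11 = -1/2

1/2 -1 1 -1/2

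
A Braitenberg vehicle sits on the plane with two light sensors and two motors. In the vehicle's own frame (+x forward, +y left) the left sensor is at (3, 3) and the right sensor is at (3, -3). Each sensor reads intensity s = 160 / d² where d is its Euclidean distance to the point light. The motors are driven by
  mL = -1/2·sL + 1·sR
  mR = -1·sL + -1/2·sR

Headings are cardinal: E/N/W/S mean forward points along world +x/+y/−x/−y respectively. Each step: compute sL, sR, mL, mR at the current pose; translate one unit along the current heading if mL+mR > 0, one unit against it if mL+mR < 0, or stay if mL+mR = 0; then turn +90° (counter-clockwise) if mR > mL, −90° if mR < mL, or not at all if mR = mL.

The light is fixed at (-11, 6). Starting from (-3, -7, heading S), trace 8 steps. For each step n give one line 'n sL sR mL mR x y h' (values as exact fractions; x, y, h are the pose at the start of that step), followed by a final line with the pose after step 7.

0 160/377 160/281 37840/105937 -75120/105937 -3 -7 S
1 16/25 80/53 1576/1325 -1848/1325 -3 -6 W
2 160/117 32/45 16/585 -112/65 -2 -6 N
3 40/61 2/5 22/305 -261/305 -2 -7 E
4 160/377 160/281 37840/105937 -75120/105937 -3 -7 S
5 16/25 80/53 1576/1325 -1848/1325 -3 -6 W
6 160/117 32/45 16/585 -112/65 -2 -6 N
7 40/61 2/5 22/305 -261/305 -2 -7 E
final -3 -7 S

n=0: pose=(-3,-7,S); sL=160/377, sR=160/281; mL=37840/105937, mR=-75120/105937; mL+mR=-37280/105937 → advance -1; mR−mL=-112960/105937 → turn -1·90°
n=1: pose=(-3,-6,W); sL=16/25, sR=80/53; mL=1576/1325, mR=-1848/1325; mL+mR=-272/1325 → advance -1; mR−mL=-3424/1325 → turn -1·90°
n=2: pose=(-2,-6,N); sL=160/117, sR=32/45; mL=16/585, mR=-112/65; mL+mR=-992/585 → advance -1; mR−mL=-1024/585 → turn -1·90°
n=3: pose=(-2,-7,E); sL=40/61, sR=2/5; mL=22/305, mR=-261/305; mL+mR=-239/305 → advance -1; mR−mL=-283/305 → turn -1·90°
n=4: pose=(-3,-7,S); sL=160/377, sR=160/281; mL=37840/105937, mR=-75120/105937; mL+mR=-37280/105937 → advance -1; mR−mL=-112960/105937 → turn -1·90°
n=5: pose=(-3,-6,W); sL=16/25, sR=80/53; mL=1576/1325, mR=-1848/1325; mL+mR=-272/1325 → advance -1; mR−mL=-3424/1325 → turn -1·90°
n=6: pose=(-2,-6,N); sL=160/117, sR=32/45; mL=16/585, mR=-112/65; mL+mR=-992/585 → advance -1; mR−mL=-1024/585 → turn -1·90°
n=7: pose=(-2,-7,E); sL=40/61, sR=2/5; mL=22/305, mR=-261/305; mL+mR=-239/305 → advance -1; mR−mL=-283/305 → turn -1·90°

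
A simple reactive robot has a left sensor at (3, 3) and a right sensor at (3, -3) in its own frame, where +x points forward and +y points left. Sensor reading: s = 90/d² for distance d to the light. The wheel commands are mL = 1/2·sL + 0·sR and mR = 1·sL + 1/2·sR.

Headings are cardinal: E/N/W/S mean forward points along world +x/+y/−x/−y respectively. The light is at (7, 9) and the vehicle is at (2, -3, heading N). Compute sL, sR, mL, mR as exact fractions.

left sensor world pos  = (-1, 0); dL² = 145
right sensor world pos = (5, 0); dR² = 85
sL = 90/145 = 18/29
sR = 90/85 = 18/17
mL = 1/2·sL + 0·sR = 9/29
mR = 1·sL + 1/2·sR = 567/493

18/29 18/17 9/29 567/493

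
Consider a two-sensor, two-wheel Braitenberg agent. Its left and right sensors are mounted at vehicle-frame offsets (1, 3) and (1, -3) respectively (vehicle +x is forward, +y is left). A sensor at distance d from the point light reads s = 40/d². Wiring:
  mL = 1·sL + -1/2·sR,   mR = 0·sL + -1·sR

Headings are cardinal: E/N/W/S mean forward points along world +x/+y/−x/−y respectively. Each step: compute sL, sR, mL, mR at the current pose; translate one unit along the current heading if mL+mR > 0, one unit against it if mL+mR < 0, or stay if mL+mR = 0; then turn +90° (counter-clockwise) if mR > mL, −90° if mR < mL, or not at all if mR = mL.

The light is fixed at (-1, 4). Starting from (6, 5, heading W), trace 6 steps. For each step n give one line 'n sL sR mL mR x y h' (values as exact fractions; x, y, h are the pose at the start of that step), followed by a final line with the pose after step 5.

n=0: pose=(6,5,W); sL=1, sR=10/13; mL=8/13, mR=-10/13; mL+mR=-2/13 → advance -1; mR−mL=-18/13 → turn -1·90°
n=1: pose=(7,5,N); sL=40/29, sR=8/25; mL=884/725, mR=-8/25; mL+mR=652/725 → advance +1; mR−mL=-1116/725 → turn -1·90°
n=2: pose=(7,6,E); sL=20/53, sR=20/41; mL=290/2173, mR=-20/41; mL+mR=-770/2173 → advance -1; mR−mL=-1350/2173 → turn -1·90°
n=3: pose=(6,6,S); sL=40/101, sR=40/17; mL=-1340/1717, mR=-40/17; mL+mR=-5380/1717 → advance -1; mR−mL=-2700/1717 → turn -1·90°
n=4: pose=(6,7,W); sL=10/9, sR=5/9; mL=5/6, mR=-5/9; mL+mR=5/18 → advance +1; mR−mL=-25/18 → turn -1·90°
n=5: pose=(5,7,N); sL=8/5, sR=40/97; mL=676/485, mR=-40/97; mL+mR=476/485 → advance +1; mR−mL=-876/485 → turn -1·90°

0 1 10/13 8/13 -10/13 6 5 W
1 40/29 8/25 884/725 -8/25 7 5 N
2 20/53 20/41 290/2173 -20/41 7 6 E
3 40/101 40/17 -1340/1717 -40/17 6 6 S
4 10/9 5/9 5/6 -5/9 6 7 W
5 8/5 40/97 676/485 -40/97 5 7 N
final 5 8 E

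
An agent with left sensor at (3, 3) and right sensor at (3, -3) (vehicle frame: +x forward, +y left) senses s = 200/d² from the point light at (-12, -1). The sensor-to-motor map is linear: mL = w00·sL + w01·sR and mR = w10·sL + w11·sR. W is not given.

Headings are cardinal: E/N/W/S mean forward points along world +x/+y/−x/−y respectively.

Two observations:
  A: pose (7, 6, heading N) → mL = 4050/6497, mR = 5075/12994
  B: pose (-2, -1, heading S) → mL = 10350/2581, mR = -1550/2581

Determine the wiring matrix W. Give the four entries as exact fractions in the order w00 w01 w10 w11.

obs A: pose=(7,6,N) → sL=50/89, sR=25/73, mL=4050/6497, mR=5075/12994
obs B: pose=(-2,-1,S) → sL=100/89, sR=100/29, mL=10350/2581, mR=-1550/2581
sensor matrix S = [[50/89, 25/73], [100/89, 100/29]]; det S = 292500/188413
solve [mL_A; mL_B] = S·[w00; w01] and [mR_A; mR_B] = S·[w10; w11]:
  w00 = 1/2, w01 = 1, w10 = 1, w11 = -1/2

1/2 1 1 -1/2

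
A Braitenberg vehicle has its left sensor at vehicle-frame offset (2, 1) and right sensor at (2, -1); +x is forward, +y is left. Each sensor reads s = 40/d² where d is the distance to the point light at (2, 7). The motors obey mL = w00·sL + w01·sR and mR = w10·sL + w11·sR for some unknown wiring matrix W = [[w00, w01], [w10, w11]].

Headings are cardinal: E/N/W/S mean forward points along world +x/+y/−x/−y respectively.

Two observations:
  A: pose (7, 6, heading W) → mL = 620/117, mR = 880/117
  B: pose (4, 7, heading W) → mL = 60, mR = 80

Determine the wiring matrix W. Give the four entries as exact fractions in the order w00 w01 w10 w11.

1 1/2 1 1

obs A: pose=(7,6,W) → sL=40/13, sR=40/9, mL=620/117, mR=880/117
obs B: pose=(4,7,W) → sL=40, sR=40, mL=60, mR=80
sensor matrix S = [[40/13, 40/9], [40, 40]]; det S = -6400/117
solve [mL_A; mL_B] = S·[w00; w01] and [mR_A; mR_B] = S·[w10; w11]:
  w00 = 1, w01 = 1/2, w10 = 1, w11 = 1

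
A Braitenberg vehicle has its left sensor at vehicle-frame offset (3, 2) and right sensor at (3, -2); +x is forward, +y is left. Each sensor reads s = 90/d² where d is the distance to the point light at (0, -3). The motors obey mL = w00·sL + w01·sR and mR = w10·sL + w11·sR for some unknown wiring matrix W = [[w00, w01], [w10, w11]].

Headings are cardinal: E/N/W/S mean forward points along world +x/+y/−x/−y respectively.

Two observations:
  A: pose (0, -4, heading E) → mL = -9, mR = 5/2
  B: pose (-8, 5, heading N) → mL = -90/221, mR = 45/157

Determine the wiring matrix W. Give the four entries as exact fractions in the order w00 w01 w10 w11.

-1 0 0 1/2

obs A: pose=(0,-4,E) → sL=9, sR=5, mL=-9, mR=5/2
obs B: pose=(-8,5,N) → sL=90/221, sR=90/157, mL=-90/221, mR=45/157
sensor matrix S = [[9, 5], [90/221, 90/157]]; det S = 108360/34697
solve [mL_A; mL_B] = S·[w00; w01] and [mR_A; mR_B] = S·[w10; w11]:
  w00 = -1, w01 = 0, w10 = 0, w11 = 1/2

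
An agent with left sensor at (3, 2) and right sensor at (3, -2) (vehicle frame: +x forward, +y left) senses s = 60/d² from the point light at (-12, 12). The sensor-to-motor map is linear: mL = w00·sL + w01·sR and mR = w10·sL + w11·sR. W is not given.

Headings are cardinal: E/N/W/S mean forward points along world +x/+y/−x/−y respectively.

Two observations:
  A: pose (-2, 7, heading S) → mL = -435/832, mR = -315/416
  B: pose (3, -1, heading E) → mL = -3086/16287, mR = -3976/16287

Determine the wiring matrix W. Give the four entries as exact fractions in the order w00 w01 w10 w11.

-1 -1/2 -1 -1

obs A: pose=(-2,7,S) → sL=15/52, sR=15/32, mL=-435/832, mR=-315/416
obs B: pose=(3,-1,E) → sL=12/89, sR=20/183, mL=-3086/16287, mR=-3976/16287
sensor matrix S = [[15/52, 15/32], [12/89, 20/183]]; det S = -17885/564616
solve [mL_A; mL_B] = S·[w00; w01] and [mR_A; mR_B] = S·[w10; w11]:
  w00 = -1, w01 = -1/2, w10 = -1, w11 = -1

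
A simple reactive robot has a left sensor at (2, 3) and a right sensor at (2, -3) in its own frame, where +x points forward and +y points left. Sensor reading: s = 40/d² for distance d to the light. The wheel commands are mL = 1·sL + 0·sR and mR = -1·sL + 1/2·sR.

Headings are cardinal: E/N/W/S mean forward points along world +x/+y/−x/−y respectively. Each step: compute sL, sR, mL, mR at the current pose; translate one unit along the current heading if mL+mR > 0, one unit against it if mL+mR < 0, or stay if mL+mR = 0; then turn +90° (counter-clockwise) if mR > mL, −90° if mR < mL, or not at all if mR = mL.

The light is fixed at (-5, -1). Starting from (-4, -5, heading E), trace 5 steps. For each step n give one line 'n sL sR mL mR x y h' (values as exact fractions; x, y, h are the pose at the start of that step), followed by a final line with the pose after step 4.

0 4 20/29 4 -106/29 -4 -5 E
1 40/61 40/37 40/61 -260/2257 -3 -5 S
2 5/8 10 5/8 35/8 -3 -6 W
3 8/13 40/53 8/13 -164/689 -4 -6 S
4 20/41 4 20/41 62/41 -4 -7 W
final -5 -7 S

n=0: pose=(-4,-5,E); sL=4, sR=20/29; mL=4, mR=-106/29; mL+mR=10/29 → advance +1; mR−mL=-222/29 → turn -1·90°
n=1: pose=(-3,-5,S); sL=40/61, sR=40/37; mL=40/61, mR=-260/2257; mL+mR=20/37 → advance +1; mR−mL=-1740/2257 → turn -1·90°
n=2: pose=(-3,-6,W); sL=5/8, sR=10; mL=5/8, mR=35/8; mL+mR=5 → advance +1; mR−mL=15/4 → turn +1·90°
n=3: pose=(-4,-6,S); sL=8/13, sR=40/53; mL=8/13, mR=-164/689; mL+mR=20/53 → advance +1; mR−mL=-588/689 → turn -1·90°
n=4: pose=(-4,-7,W); sL=20/41, sR=4; mL=20/41, mR=62/41; mL+mR=2 → advance +1; mR−mL=42/41 → turn +1·90°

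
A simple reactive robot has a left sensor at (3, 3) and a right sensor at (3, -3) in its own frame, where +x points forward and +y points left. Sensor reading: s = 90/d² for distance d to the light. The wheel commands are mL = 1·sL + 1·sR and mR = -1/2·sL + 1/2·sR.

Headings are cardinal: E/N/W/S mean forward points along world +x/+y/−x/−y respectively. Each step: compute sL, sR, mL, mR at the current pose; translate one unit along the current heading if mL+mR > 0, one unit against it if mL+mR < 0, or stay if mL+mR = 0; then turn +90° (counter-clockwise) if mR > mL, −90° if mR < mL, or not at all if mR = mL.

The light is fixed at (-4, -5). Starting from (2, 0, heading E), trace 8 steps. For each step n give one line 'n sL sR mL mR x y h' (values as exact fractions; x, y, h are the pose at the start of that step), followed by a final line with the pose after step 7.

0 18/29 18/17 828/493 108/493 2 0 E
1 45/52 9/2 279/52 189/104 3 0 S
2 90/17 18/13 1476/221 -432/221 3 -1 W
3 45/29 9/13 846/377 -162/377 2 -1 N
4 18/29 18/17 828/493 108/493 2 0 E
5 45/52 9/2 279/52 189/104 3 0 S
6 90/17 18/13 1476/221 -432/221 3 -1 W
7 45/29 9/13 846/377 -162/377 2 -1 N
final 2 0 E

n=0: pose=(2,0,E); sL=18/29, sR=18/17; mL=828/493, mR=108/493; mL+mR=936/493 → advance +1; mR−mL=-720/493 → turn -1·90°
n=1: pose=(3,0,S); sL=45/52, sR=9/2; mL=279/52, mR=189/104; mL+mR=747/104 → advance +1; mR−mL=-369/104 → turn -1·90°
n=2: pose=(3,-1,W); sL=90/17, sR=18/13; mL=1476/221, mR=-432/221; mL+mR=1044/221 → advance +1; mR−mL=-1908/221 → turn -1·90°
n=3: pose=(2,-1,N); sL=45/29, sR=9/13; mL=846/377, mR=-162/377; mL+mR=684/377 → advance +1; mR−mL=-1008/377 → turn -1·90°
n=4: pose=(2,0,E); sL=18/29, sR=18/17; mL=828/493, mR=108/493; mL+mR=936/493 → advance +1; mR−mL=-720/493 → turn -1·90°
n=5: pose=(3,0,S); sL=45/52, sR=9/2; mL=279/52, mR=189/104; mL+mR=747/104 → advance +1; mR−mL=-369/104 → turn -1·90°
n=6: pose=(3,-1,W); sL=90/17, sR=18/13; mL=1476/221, mR=-432/221; mL+mR=1044/221 → advance +1; mR−mL=-1908/221 → turn -1·90°
n=7: pose=(2,-1,N); sL=45/29, sR=9/13; mL=846/377, mR=-162/377; mL+mR=684/377 → advance +1; mR−mL=-1008/377 → turn -1·90°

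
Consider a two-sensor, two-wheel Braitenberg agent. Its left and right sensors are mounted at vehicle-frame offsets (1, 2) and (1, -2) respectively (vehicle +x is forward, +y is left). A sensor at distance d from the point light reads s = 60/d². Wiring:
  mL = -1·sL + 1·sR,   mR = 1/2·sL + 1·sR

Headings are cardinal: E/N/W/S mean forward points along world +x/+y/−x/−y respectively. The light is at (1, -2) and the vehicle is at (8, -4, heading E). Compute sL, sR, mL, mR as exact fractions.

left sensor world pos  = (9, -2); dL² = 64
right sensor world pos = (9, -6); dR² = 80
sL = 60/64 = 15/16
sR = 60/80 = 3/4
mL = -1·sL + 1·sR = -3/16
mR = 1/2·sL + 1·sR = 39/32

15/16 3/4 -3/16 39/32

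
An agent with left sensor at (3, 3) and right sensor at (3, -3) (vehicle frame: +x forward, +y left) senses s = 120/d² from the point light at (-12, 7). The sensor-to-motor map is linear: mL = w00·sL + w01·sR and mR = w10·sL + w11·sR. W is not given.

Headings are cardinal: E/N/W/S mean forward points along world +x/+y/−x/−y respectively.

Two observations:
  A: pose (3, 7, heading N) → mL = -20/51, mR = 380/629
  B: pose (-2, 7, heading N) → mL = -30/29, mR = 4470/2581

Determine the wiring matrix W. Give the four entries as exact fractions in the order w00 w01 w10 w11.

-1/2 0 1 -1/2

obs A: pose=(3,7,N) → sL=40/51, sR=40/111, mL=-20/51, mR=380/629
obs B: pose=(-2,7,N) → sL=60/29, sR=60/89, mL=-30/29, mR=4470/2581
sensor matrix S = [[40/51, 40/111], [60/29, 60/89]]; det S = -352000/1623449
solve [mL_A; mL_B] = S·[w00; w01] and [mR_A; mR_B] = S·[w10; w11]:
  w00 = -1/2, w01 = 0, w10 = 1, w11 = -1/2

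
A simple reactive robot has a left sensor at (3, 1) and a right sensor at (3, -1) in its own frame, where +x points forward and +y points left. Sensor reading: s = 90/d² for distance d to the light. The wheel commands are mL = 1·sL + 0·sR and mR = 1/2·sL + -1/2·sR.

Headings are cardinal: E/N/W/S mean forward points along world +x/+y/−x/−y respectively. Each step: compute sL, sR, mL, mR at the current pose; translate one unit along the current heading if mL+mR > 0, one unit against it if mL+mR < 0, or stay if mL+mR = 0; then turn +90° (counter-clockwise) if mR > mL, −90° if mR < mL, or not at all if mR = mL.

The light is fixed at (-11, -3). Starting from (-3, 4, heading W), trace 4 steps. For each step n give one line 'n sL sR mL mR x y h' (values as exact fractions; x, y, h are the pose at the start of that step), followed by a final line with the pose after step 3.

0 90/61 90/89 90/61 1260/5429 -3 4 W
1 45/68 45/82 45/68 315/5576 -4 4 N
2 90/181 90/149 90/181 -1440/26969 -4 5 E
3 45/53 45/37 45/53 -360/1961 -3 5 S
final -3 4 W

n=0: pose=(-3,4,W); sL=90/61, sR=90/89; mL=90/61, mR=1260/5429; mL+mR=9270/5429 → advance +1; mR−mL=-6750/5429 → turn -1·90°
n=1: pose=(-4,4,N); sL=45/68, sR=45/82; mL=45/68, mR=315/5576; mL+mR=4005/5576 → advance +1; mR−mL=-3375/5576 → turn -1·90°
n=2: pose=(-4,5,E); sL=90/181, sR=90/149; mL=90/181, mR=-1440/26969; mL+mR=11970/26969 → advance +1; mR−mL=-14850/26969 → turn -1·90°
n=3: pose=(-3,5,S); sL=45/53, sR=45/37; mL=45/53, mR=-360/1961; mL+mR=1305/1961 → advance +1; mR−mL=-2025/1961 → turn -1·90°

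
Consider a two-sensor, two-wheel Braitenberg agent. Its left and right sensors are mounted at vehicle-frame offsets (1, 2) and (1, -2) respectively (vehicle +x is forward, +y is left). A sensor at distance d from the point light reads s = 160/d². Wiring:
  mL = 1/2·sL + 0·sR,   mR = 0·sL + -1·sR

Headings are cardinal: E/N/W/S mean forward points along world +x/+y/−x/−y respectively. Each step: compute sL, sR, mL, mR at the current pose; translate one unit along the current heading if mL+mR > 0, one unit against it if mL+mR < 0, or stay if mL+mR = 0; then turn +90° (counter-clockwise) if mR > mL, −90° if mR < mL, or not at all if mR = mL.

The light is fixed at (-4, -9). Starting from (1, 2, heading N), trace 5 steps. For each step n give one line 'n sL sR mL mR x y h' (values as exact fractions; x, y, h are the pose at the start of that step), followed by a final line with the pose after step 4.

n=0: pose=(1,2,N); sL=160/153, sR=160/193; mL=80/153, mR=-160/193; mL+mR=-9040/29529 → advance -1; mR−mL=-39920/29529 → turn -1·90°
n=1: pose=(1,1,E); sL=8/9, sR=8/5; mL=4/9, mR=-8/5; mL+mR=-52/45 → advance -1; mR−mL=-92/45 → turn -1·90°
n=2: pose=(0,1,S); sL=160/117, sR=32/17; mL=80/117, mR=-32/17; mL+mR=-2384/1989 → advance -1; mR−mL=-5104/1989 → turn -1·90°
n=3: pose=(0,2,W); sL=16/9, sR=80/89; mL=8/9, mR=-80/89; mL+mR=-8/801 → advance -1; mR−mL=-1432/801 → turn -1·90°
n=4: pose=(1,2,N); sL=160/153, sR=160/193; mL=80/153, mR=-160/193; mL+mR=-9040/29529 → advance -1; mR−mL=-39920/29529 → turn -1·90°

0 160/153 160/193 80/153 -160/193 1 2 N
1 8/9 8/5 4/9 -8/5 1 1 E
2 160/117 32/17 80/117 -32/17 0 1 S
3 16/9 80/89 8/9 -80/89 0 2 W
4 160/153 160/193 80/153 -160/193 1 2 N
final 1 1 E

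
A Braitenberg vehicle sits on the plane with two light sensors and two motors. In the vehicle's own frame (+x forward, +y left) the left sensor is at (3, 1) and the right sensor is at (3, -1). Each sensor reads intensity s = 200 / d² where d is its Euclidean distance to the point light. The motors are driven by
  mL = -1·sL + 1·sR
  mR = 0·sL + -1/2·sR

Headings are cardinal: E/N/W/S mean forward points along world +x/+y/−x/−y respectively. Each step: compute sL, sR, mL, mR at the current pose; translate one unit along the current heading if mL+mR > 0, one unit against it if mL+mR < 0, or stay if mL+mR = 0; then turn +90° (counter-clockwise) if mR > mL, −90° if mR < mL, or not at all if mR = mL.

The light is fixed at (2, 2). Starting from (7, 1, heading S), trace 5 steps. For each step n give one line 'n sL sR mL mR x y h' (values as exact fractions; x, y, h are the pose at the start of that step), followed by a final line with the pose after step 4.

n=0: pose=(7,1,S); sL=50/13, sR=25/4; mL=125/52, mR=-25/8; mL+mR=-75/104 → advance -1; mR−mL=-575/104 → turn -1·90°
n=1: pose=(7,2,W); sL=40, sR=40; mL=0, mR=-20; mL+mR=-20 → advance -1; mR−mL=-20 → turn -1·90°
n=2: pose=(8,2,N); sL=100/17, sR=100/29; mL=-1200/493, mR=-50/29; mL+mR=-2050/493 → advance -1; mR−mL=350/493 → turn +1·90°
n=3: pose=(8,1,W); sL=200/13, sR=200/9; mL=800/117, mR=-100/9; mL+mR=-500/117 → advance -1; mR−mL=-700/39 → turn -1·90°
n=4: pose=(9,1,N); sL=5, sR=50/17; mL=-35/17, mR=-25/17; mL+mR=-60/17 → advance -1; mR−mL=10/17 → turn +1·90°

0 50/13 25/4 125/52 -25/8 7 1 S
1 40 40 0 -20 7 2 W
2 100/17 100/29 -1200/493 -50/29 8 2 N
3 200/13 200/9 800/117 -100/9 8 1 W
4 5 50/17 -35/17 -25/17 9 1 N
final 9 0 W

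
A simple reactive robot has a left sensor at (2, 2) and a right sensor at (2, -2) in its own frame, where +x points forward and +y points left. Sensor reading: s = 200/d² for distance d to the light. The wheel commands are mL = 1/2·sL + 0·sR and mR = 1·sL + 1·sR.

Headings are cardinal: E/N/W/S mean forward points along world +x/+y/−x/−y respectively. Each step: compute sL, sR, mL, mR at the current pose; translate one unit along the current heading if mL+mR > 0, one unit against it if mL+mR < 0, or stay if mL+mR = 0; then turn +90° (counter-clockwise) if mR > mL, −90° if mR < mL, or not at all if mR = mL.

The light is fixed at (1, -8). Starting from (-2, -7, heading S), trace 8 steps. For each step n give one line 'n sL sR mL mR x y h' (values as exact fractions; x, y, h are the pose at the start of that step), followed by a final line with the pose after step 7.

0 100 100/13 50 1400/13 -2 -7 S
1 40 40 20 80 -2 -8 E
2 10 50 5 60 -1 -8 N
3 200/17 8 100/17 336/17 -1 -7 W
4 100 100/13 50 1400/13 -2 -7 S
5 40 40 20 80 -2 -8 E
6 10 50 5 60 -1 -8 N
7 200/17 8 100/17 336/17 -1 -7 W
final -2 -7 S

n=0: pose=(-2,-7,S); sL=100, sR=100/13; mL=50, mR=1400/13; mL+mR=2050/13 → advance +1; mR−mL=750/13 → turn +1·90°
n=1: pose=(-2,-8,E); sL=40, sR=40; mL=20, mR=80; mL+mR=100 → advance +1; mR−mL=60 → turn +1·90°
n=2: pose=(-1,-8,N); sL=10, sR=50; mL=5, mR=60; mL+mR=65 → advance +1; mR−mL=55 → turn +1·90°
n=3: pose=(-1,-7,W); sL=200/17, sR=8; mL=100/17, mR=336/17; mL+mR=436/17 → advance +1; mR−mL=236/17 → turn +1·90°
n=4: pose=(-2,-7,S); sL=100, sR=100/13; mL=50, mR=1400/13; mL+mR=2050/13 → advance +1; mR−mL=750/13 → turn +1·90°
n=5: pose=(-2,-8,E); sL=40, sR=40; mL=20, mR=80; mL+mR=100 → advance +1; mR−mL=60 → turn +1·90°
n=6: pose=(-1,-8,N); sL=10, sR=50; mL=5, mR=60; mL+mR=65 → advance +1; mR−mL=55 → turn +1·90°
n=7: pose=(-1,-7,W); sL=200/17, sR=8; mL=100/17, mR=336/17; mL+mR=436/17 → advance +1; mR−mL=236/17 → turn +1·90°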